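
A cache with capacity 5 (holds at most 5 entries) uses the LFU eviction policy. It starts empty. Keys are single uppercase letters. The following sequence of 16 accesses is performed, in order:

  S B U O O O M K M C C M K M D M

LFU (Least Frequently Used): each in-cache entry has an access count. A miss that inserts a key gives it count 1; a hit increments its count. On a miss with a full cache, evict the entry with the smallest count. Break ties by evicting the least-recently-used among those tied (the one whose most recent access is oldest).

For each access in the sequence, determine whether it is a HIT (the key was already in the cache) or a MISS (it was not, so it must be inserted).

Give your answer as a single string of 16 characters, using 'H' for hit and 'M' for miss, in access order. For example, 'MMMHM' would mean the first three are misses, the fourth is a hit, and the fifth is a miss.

LFU simulation (capacity=5):
  1. access S: MISS. Cache: [S(c=1)]
  2. access B: MISS. Cache: [S(c=1) B(c=1)]
  3. access U: MISS. Cache: [S(c=1) B(c=1) U(c=1)]
  4. access O: MISS. Cache: [S(c=1) B(c=1) U(c=1) O(c=1)]
  5. access O: HIT, count now 2. Cache: [S(c=1) B(c=1) U(c=1) O(c=2)]
  6. access O: HIT, count now 3. Cache: [S(c=1) B(c=1) U(c=1) O(c=3)]
  7. access M: MISS. Cache: [S(c=1) B(c=1) U(c=1) M(c=1) O(c=3)]
  8. access K: MISS, evict S(c=1). Cache: [B(c=1) U(c=1) M(c=1) K(c=1) O(c=3)]
  9. access M: HIT, count now 2. Cache: [B(c=1) U(c=1) K(c=1) M(c=2) O(c=3)]
  10. access C: MISS, evict B(c=1). Cache: [U(c=1) K(c=1) C(c=1) M(c=2) O(c=3)]
  11. access C: HIT, count now 2. Cache: [U(c=1) K(c=1) M(c=2) C(c=2) O(c=3)]
  12. access M: HIT, count now 3. Cache: [U(c=1) K(c=1) C(c=2) O(c=3) M(c=3)]
  13. access K: HIT, count now 2. Cache: [U(c=1) C(c=2) K(c=2) O(c=3) M(c=3)]
  14. access M: HIT, count now 4. Cache: [U(c=1) C(c=2) K(c=2) O(c=3) M(c=4)]
  15. access D: MISS, evict U(c=1). Cache: [D(c=1) C(c=2) K(c=2) O(c=3) M(c=4)]
  16. access M: HIT, count now 5. Cache: [D(c=1) C(c=2) K(c=2) O(c=3) M(c=5)]
Total: 8 hits, 8 misses, 3 evictions

Answer: MMMMHHMMHMHHHHMH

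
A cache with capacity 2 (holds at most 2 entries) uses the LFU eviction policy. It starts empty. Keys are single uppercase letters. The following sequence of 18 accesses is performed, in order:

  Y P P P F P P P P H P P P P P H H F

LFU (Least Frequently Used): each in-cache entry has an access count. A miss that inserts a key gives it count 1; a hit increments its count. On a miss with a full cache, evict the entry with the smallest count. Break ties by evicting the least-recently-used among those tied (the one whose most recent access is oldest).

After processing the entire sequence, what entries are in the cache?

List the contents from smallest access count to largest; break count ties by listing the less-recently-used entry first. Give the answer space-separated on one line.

Answer: F P

Derivation:
LFU simulation (capacity=2):
  1. access Y: MISS. Cache: [Y(c=1)]
  2. access P: MISS. Cache: [Y(c=1) P(c=1)]
  3. access P: HIT, count now 2. Cache: [Y(c=1) P(c=2)]
  4. access P: HIT, count now 3. Cache: [Y(c=1) P(c=3)]
  5. access F: MISS, evict Y(c=1). Cache: [F(c=1) P(c=3)]
  6. access P: HIT, count now 4. Cache: [F(c=1) P(c=4)]
  7. access P: HIT, count now 5. Cache: [F(c=1) P(c=5)]
  8. access P: HIT, count now 6. Cache: [F(c=1) P(c=6)]
  9. access P: HIT, count now 7. Cache: [F(c=1) P(c=7)]
  10. access H: MISS, evict F(c=1). Cache: [H(c=1) P(c=7)]
  11. access P: HIT, count now 8. Cache: [H(c=1) P(c=8)]
  12. access P: HIT, count now 9. Cache: [H(c=1) P(c=9)]
  13. access P: HIT, count now 10. Cache: [H(c=1) P(c=10)]
  14. access P: HIT, count now 11. Cache: [H(c=1) P(c=11)]
  15. access P: HIT, count now 12. Cache: [H(c=1) P(c=12)]
  16. access H: HIT, count now 2. Cache: [H(c=2) P(c=12)]
  17. access H: HIT, count now 3. Cache: [H(c=3) P(c=12)]
  18. access F: MISS, evict H(c=3). Cache: [F(c=1) P(c=12)]
Total: 13 hits, 5 misses, 3 evictions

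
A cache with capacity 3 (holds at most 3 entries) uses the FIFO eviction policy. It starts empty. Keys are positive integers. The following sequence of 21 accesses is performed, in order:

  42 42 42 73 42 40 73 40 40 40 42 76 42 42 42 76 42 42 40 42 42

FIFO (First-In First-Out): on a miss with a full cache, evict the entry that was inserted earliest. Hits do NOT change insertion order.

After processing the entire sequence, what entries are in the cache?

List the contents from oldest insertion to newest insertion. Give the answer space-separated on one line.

Answer: 40 76 42

Derivation:
FIFO simulation (capacity=3):
  1. access 42: MISS. Cache (old->new): [42]
  2. access 42: HIT. Cache (old->new): [42]
  3. access 42: HIT. Cache (old->new): [42]
  4. access 73: MISS. Cache (old->new): [42 73]
  5. access 42: HIT. Cache (old->new): [42 73]
  6. access 40: MISS. Cache (old->new): [42 73 40]
  7. access 73: HIT. Cache (old->new): [42 73 40]
  8. access 40: HIT. Cache (old->new): [42 73 40]
  9. access 40: HIT. Cache (old->new): [42 73 40]
  10. access 40: HIT. Cache (old->new): [42 73 40]
  11. access 42: HIT. Cache (old->new): [42 73 40]
  12. access 76: MISS, evict 42. Cache (old->new): [73 40 76]
  13. access 42: MISS, evict 73. Cache (old->new): [40 76 42]
  14. access 42: HIT. Cache (old->new): [40 76 42]
  15. access 42: HIT. Cache (old->new): [40 76 42]
  16. access 76: HIT. Cache (old->new): [40 76 42]
  17. access 42: HIT. Cache (old->new): [40 76 42]
  18. access 42: HIT. Cache (old->new): [40 76 42]
  19. access 40: HIT. Cache (old->new): [40 76 42]
  20. access 42: HIT. Cache (old->new): [40 76 42]
  21. access 42: HIT. Cache (old->new): [40 76 42]
Total: 16 hits, 5 misses, 2 evictions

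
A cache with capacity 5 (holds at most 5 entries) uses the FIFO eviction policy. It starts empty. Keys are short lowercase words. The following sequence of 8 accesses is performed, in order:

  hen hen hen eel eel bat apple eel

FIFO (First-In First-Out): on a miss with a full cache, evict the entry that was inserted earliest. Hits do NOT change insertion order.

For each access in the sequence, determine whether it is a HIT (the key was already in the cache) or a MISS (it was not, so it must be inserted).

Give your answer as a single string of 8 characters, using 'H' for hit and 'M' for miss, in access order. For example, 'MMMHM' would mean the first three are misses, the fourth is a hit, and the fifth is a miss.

Answer: MHHMHMMH

Derivation:
FIFO simulation (capacity=5):
  1. access hen: MISS. Cache (old->new): [hen]
  2. access hen: HIT. Cache (old->new): [hen]
  3. access hen: HIT. Cache (old->new): [hen]
  4. access eel: MISS. Cache (old->new): [hen eel]
  5. access eel: HIT. Cache (old->new): [hen eel]
  6. access bat: MISS. Cache (old->new): [hen eel bat]
  7. access apple: MISS. Cache (old->new): [hen eel bat apple]
  8. access eel: HIT. Cache (old->new): [hen eel bat apple]
Total: 4 hits, 4 misses, 0 evictions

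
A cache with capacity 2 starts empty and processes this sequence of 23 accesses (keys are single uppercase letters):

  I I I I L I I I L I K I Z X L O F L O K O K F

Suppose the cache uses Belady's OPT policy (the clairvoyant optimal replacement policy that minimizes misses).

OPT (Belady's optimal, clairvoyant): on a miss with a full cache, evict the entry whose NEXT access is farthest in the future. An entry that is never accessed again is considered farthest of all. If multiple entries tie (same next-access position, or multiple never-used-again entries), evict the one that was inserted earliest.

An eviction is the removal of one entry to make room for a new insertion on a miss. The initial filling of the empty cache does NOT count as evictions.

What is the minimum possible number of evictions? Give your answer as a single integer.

Answer: 9

Derivation:
OPT (Belady) simulation (capacity=2):
  1. access I: MISS. Cache: [I]
  2. access I: HIT. Next use of I: step 3. Cache: [I]
  3. access I: HIT. Next use of I: step 4. Cache: [I]
  4. access I: HIT. Next use of I: step 6. Cache: [I]
  5. access L: MISS. Cache: [I L]
  6. access I: HIT. Next use of I: step 7. Cache: [I L]
  7. access I: HIT. Next use of I: step 8. Cache: [I L]
  8. access I: HIT. Next use of I: step 10. Cache: [I L]
  9. access L: HIT. Next use of L: step 15. Cache: [I L]
  10. access I: HIT. Next use of I: step 12. Cache: [I L]
  11. access K: MISS, evict L (next use: step 15). Cache: [I K]
  12. access I: HIT. Next use of I: never. Cache: [I K]
  13. access Z: MISS, evict I (next use: never). Cache: [K Z]
  14. access X: MISS, evict Z (next use: never). Cache: [K X]
  15. access L: MISS, evict X (next use: never). Cache: [K L]
  16. access O: MISS, evict K (next use: step 20). Cache: [L O]
  17. access F: MISS, evict O (next use: step 19). Cache: [L F]
  18. access L: HIT. Next use of L: never. Cache: [L F]
  19. access O: MISS, evict L (next use: never). Cache: [F O]
  20. access K: MISS, evict F (next use: step 23). Cache: [O K]
  21. access O: HIT. Next use of O: never. Cache: [O K]
  22. access K: HIT. Next use of K: never. Cache: [O K]
  23. access F: MISS, evict O (next use: never). Cache: [K F]
Total: 12 hits, 11 misses, 9 evictions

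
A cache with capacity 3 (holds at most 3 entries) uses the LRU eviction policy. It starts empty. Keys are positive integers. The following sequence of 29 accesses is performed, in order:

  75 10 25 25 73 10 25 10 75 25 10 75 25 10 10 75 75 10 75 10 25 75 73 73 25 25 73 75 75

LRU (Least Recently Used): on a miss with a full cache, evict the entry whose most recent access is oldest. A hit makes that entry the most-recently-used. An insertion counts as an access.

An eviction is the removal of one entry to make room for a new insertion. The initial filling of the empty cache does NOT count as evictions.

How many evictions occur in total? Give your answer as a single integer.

LRU simulation (capacity=3):
  1. access 75: MISS. Cache (LRU->MRU): [75]
  2. access 10: MISS. Cache (LRU->MRU): [75 10]
  3. access 25: MISS. Cache (LRU->MRU): [75 10 25]
  4. access 25: HIT. Cache (LRU->MRU): [75 10 25]
  5. access 73: MISS, evict 75. Cache (LRU->MRU): [10 25 73]
  6. access 10: HIT. Cache (LRU->MRU): [25 73 10]
  7. access 25: HIT. Cache (LRU->MRU): [73 10 25]
  8. access 10: HIT. Cache (LRU->MRU): [73 25 10]
  9. access 75: MISS, evict 73. Cache (LRU->MRU): [25 10 75]
  10. access 25: HIT. Cache (LRU->MRU): [10 75 25]
  11. access 10: HIT. Cache (LRU->MRU): [75 25 10]
  12. access 75: HIT. Cache (LRU->MRU): [25 10 75]
  13. access 25: HIT. Cache (LRU->MRU): [10 75 25]
  14. access 10: HIT. Cache (LRU->MRU): [75 25 10]
  15. access 10: HIT. Cache (LRU->MRU): [75 25 10]
  16. access 75: HIT. Cache (LRU->MRU): [25 10 75]
  17. access 75: HIT. Cache (LRU->MRU): [25 10 75]
  18. access 10: HIT. Cache (LRU->MRU): [25 75 10]
  19. access 75: HIT. Cache (LRU->MRU): [25 10 75]
  20. access 10: HIT. Cache (LRU->MRU): [25 75 10]
  21. access 25: HIT. Cache (LRU->MRU): [75 10 25]
  22. access 75: HIT. Cache (LRU->MRU): [10 25 75]
  23. access 73: MISS, evict 10. Cache (LRU->MRU): [25 75 73]
  24. access 73: HIT. Cache (LRU->MRU): [25 75 73]
  25. access 25: HIT. Cache (LRU->MRU): [75 73 25]
  26. access 25: HIT. Cache (LRU->MRU): [75 73 25]
  27. access 73: HIT. Cache (LRU->MRU): [75 25 73]
  28. access 75: HIT. Cache (LRU->MRU): [25 73 75]
  29. access 75: HIT. Cache (LRU->MRU): [25 73 75]
Total: 23 hits, 6 misses, 3 evictions

Answer: 3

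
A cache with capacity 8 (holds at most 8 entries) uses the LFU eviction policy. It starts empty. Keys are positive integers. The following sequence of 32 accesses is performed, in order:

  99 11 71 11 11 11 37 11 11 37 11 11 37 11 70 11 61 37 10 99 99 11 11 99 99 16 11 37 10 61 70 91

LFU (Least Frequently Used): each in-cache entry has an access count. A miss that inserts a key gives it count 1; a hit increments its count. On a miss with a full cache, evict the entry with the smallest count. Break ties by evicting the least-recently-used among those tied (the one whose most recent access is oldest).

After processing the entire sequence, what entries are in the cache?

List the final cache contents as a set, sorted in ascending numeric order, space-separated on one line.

LFU simulation (capacity=8):
  1. access 99: MISS. Cache: [99(c=1)]
  2. access 11: MISS. Cache: [99(c=1) 11(c=1)]
  3. access 71: MISS. Cache: [99(c=1) 11(c=1) 71(c=1)]
  4. access 11: HIT, count now 2. Cache: [99(c=1) 71(c=1) 11(c=2)]
  5. access 11: HIT, count now 3. Cache: [99(c=1) 71(c=1) 11(c=3)]
  6. access 11: HIT, count now 4. Cache: [99(c=1) 71(c=1) 11(c=4)]
  7. access 37: MISS. Cache: [99(c=1) 71(c=1) 37(c=1) 11(c=4)]
  8. access 11: HIT, count now 5. Cache: [99(c=1) 71(c=1) 37(c=1) 11(c=5)]
  9. access 11: HIT, count now 6. Cache: [99(c=1) 71(c=1) 37(c=1) 11(c=6)]
  10. access 37: HIT, count now 2. Cache: [99(c=1) 71(c=1) 37(c=2) 11(c=6)]
  11. access 11: HIT, count now 7. Cache: [99(c=1) 71(c=1) 37(c=2) 11(c=7)]
  12. access 11: HIT, count now 8. Cache: [99(c=1) 71(c=1) 37(c=2) 11(c=8)]
  13. access 37: HIT, count now 3. Cache: [99(c=1) 71(c=1) 37(c=3) 11(c=8)]
  14. access 11: HIT, count now 9. Cache: [99(c=1) 71(c=1) 37(c=3) 11(c=9)]
  15. access 70: MISS. Cache: [99(c=1) 71(c=1) 70(c=1) 37(c=3) 11(c=9)]
  16. access 11: HIT, count now 10. Cache: [99(c=1) 71(c=1) 70(c=1) 37(c=3) 11(c=10)]
  17. access 61: MISS. Cache: [99(c=1) 71(c=1) 70(c=1) 61(c=1) 37(c=3) 11(c=10)]
  18. access 37: HIT, count now 4. Cache: [99(c=1) 71(c=1) 70(c=1) 61(c=1) 37(c=4) 11(c=10)]
  19. access 10: MISS. Cache: [99(c=1) 71(c=1) 70(c=1) 61(c=1) 10(c=1) 37(c=4) 11(c=10)]
  20. access 99: HIT, count now 2. Cache: [71(c=1) 70(c=1) 61(c=1) 10(c=1) 99(c=2) 37(c=4) 11(c=10)]
  21. access 99: HIT, count now 3. Cache: [71(c=1) 70(c=1) 61(c=1) 10(c=1) 99(c=3) 37(c=4) 11(c=10)]
  22. access 11: HIT, count now 11. Cache: [71(c=1) 70(c=1) 61(c=1) 10(c=1) 99(c=3) 37(c=4) 11(c=11)]
  23. access 11: HIT, count now 12. Cache: [71(c=1) 70(c=1) 61(c=1) 10(c=1) 99(c=3) 37(c=4) 11(c=12)]
  24. access 99: HIT, count now 4. Cache: [71(c=1) 70(c=1) 61(c=1) 10(c=1) 37(c=4) 99(c=4) 11(c=12)]
  25. access 99: HIT, count now 5. Cache: [71(c=1) 70(c=1) 61(c=1) 10(c=1) 37(c=4) 99(c=5) 11(c=12)]
  26. access 16: MISS. Cache: [71(c=1) 70(c=1) 61(c=1) 10(c=1) 16(c=1) 37(c=4) 99(c=5) 11(c=12)]
  27. access 11: HIT, count now 13. Cache: [71(c=1) 70(c=1) 61(c=1) 10(c=1) 16(c=1) 37(c=4) 99(c=5) 11(c=13)]
  28. access 37: HIT, count now 5. Cache: [71(c=1) 70(c=1) 61(c=1) 10(c=1) 16(c=1) 99(c=5) 37(c=5) 11(c=13)]
  29. access 10: HIT, count now 2. Cache: [71(c=1) 70(c=1) 61(c=1) 16(c=1) 10(c=2) 99(c=5) 37(c=5) 11(c=13)]
  30. access 61: HIT, count now 2. Cache: [71(c=1) 70(c=1) 16(c=1) 10(c=2) 61(c=2) 99(c=5) 37(c=5) 11(c=13)]
  31. access 70: HIT, count now 2. Cache: [71(c=1) 16(c=1) 10(c=2) 61(c=2) 70(c=2) 99(c=5) 37(c=5) 11(c=13)]
  32. access 91: MISS, evict 71(c=1). Cache: [16(c=1) 91(c=1) 10(c=2) 61(c=2) 70(c=2) 99(c=5) 37(c=5) 11(c=13)]
Total: 23 hits, 9 misses, 1 evictions

Answer: 10 11 16 37 61 70 91 99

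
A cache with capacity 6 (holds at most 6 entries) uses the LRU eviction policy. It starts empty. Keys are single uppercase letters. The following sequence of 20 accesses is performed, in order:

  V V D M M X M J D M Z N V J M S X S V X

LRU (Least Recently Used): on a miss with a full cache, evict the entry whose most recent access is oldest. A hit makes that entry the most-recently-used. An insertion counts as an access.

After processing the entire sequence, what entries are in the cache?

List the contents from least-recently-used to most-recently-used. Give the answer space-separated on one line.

LRU simulation (capacity=6):
  1. access V: MISS. Cache (LRU->MRU): [V]
  2. access V: HIT. Cache (LRU->MRU): [V]
  3. access D: MISS. Cache (LRU->MRU): [V D]
  4. access M: MISS. Cache (LRU->MRU): [V D M]
  5. access M: HIT. Cache (LRU->MRU): [V D M]
  6. access X: MISS. Cache (LRU->MRU): [V D M X]
  7. access M: HIT. Cache (LRU->MRU): [V D X M]
  8. access J: MISS. Cache (LRU->MRU): [V D X M J]
  9. access D: HIT. Cache (LRU->MRU): [V X M J D]
  10. access M: HIT. Cache (LRU->MRU): [V X J D M]
  11. access Z: MISS. Cache (LRU->MRU): [V X J D M Z]
  12. access N: MISS, evict V. Cache (LRU->MRU): [X J D M Z N]
  13. access V: MISS, evict X. Cache (LRU->MRU): [J D M Z N V]
  14. access J: HIT. Cache (LRU->MRU): [D M Z N V J]
  15. access M: HIT. Cache (LRU->MRU): [D Z N V J M]
  16. access S: MISS, evict D. Cache (LRU->MRU): [Z N V J M S]
  17. access X: MISS, evict Z. Cache (LRU->MRU): [N V J M S X]
  18. access S: HIT. Cache (LRU->MRU): [N V J M X S]
  19. access V: HIT. Cache (LRU->MRU): [N J M X S V]
  20. access X: HIT. Cache (LRU->MRU): [N J M S V X]
Total: 10 hits, 10 misses, 4 evictions

Answer: N J M S V X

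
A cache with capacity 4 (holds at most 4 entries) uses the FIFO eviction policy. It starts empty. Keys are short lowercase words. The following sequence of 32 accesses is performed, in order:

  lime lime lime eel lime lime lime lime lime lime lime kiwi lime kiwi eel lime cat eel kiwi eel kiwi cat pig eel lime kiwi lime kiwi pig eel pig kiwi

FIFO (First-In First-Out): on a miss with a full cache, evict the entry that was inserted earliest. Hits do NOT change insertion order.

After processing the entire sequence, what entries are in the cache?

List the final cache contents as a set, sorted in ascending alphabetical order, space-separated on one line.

FIFO simulation (capacity=4):
  1. access lime: MISS. Cache (old->new): [lime]
  2. access lime: HIT. Cache (old->new): [lime]
  3. access lime: HIT. Cache (old->new): [lime]
  4. access eel: MISS. Cache (old->new): [lime eel]
  5. access lime: HIT. Cache (old->new): [lime eel]
  6. access lime: HIT. Cache (old->new): [lime eel]
  7. access lime: HIT. Cache (old->new): [lime eel]
  8. access lime: HIT. Cache (old->new): [lime eel]
  9. access lime: HIT. Cache (old->new): [lime eel]
  10. access lime: HIT. Cache (old->new): [lime eel]
  11. access lime: HIT. Cache (old->new): [lime eel]
  12. access kiwi: MISS. Cache (old->new): [lime eel kiwi]
  13. access lime: HIT. Cache (old->new): [lime eel kiwi]
  14. access kiwi: HIT. Cache (old->new): [lime eel kiwi]
  15. access eel: HIT. Cache (old->new): [lime eel kiwi]
  16. access lime: HIT. Cache (old->new): [lime eel kiwi]
  17. access cat: MISS. Cache (old->new): [lime eel kiwi cat]
  18. access eel: HIT. Cache (old->new): [lime eel kiwi cat]
  19. access kiwi: HIT. Cache (old->new): [lime eel kiwi cat]
  20. access eel: HIT. Cache (old->new): [lime eel kiwi cat]
  21. access kiwi: HIT. Cache (old->new): [lime eel kiwi cat]
  22. access cat: HIT. Cache (old->new): [lime eel kiwi cat]
  23. access pig: MISS, evict lime. Cache (old->new): [eel kiwi cat pig]
  24. access eel: HIT. Cache (old->new): [eel kiwi cat pig]
  25. access lime: MISS, evict eel. Cache (old->new): [kiwi cat pig lime]
  26. access kiwi: HIT. Cache (old->new): [kiwi cat pig lime]
  27. access lime: HIT. Cache (old->new): [kiwi cat pig lime]
  28. access kiwi: HIT. Cache (old->new): [kiwi cat pig lime]
  29. access pig: HIT. Cache (old->new): [kiwi cat pig lime]
  30. access eel: MISS, evict kiwi. Cache (old->new): [cat pig lime eel]
  31. access pig: HIT. Cache (old->new): [cat pig lime eel]
  32. access kiwi: MISS, evict cat. Cache (old->new): [pig lime eel kiwi]
Total: 24 hits, 8 misses, 4 evictions

Answer: eel kiwi lime pig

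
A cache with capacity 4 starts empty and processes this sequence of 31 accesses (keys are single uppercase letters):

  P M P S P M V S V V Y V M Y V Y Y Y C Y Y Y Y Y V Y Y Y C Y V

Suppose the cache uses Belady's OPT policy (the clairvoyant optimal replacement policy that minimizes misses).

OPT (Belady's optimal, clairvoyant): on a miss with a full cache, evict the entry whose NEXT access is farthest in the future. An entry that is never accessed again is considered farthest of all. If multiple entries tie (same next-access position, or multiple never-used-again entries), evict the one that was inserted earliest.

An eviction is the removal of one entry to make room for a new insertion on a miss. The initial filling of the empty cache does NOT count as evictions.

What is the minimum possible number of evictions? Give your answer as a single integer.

Answer: 2

Derivation:
OPT (Belady) simulation (capacity=4):
  1. access P: MISS. Cache: [P]
  2. access M: MISS. Cache: [P M]
  3. access P: HIT. Next use of P: step 5. Cache: [P M]
  4. access S: MISS. Cache: [P M S]
  5. access P: HIT. Next use of P: never. Cache: [P M S]
  6. access M: HIT. Next use of M: step 13. Cache: [P M S]
  7. access V: MISS. Cache: [P M S V]
  8. access S: HIT. Next use of S: never. Cache: [P M S V]
  9. access V: HIT. Next use of V: step 10. Cache: [P M S V]
  10. access V: HIT. Next use of V: step 12. Cache: [P M S V]
  11. access Y: MISS, evict P (next use: never). Cache: [M S V Y]
  12. access V: HIT. Next use of V: step 15. Cache: [M S V Y]
  13. access M: HIT. Next use of M: never. Cache: [M S V Y]
  14. access Y: HIT. Next use of Y: step 16. Cache: [M S V Y]
  15. access V: HIT. Next use of V: step 25. Cache: [M S V Y]
  16. access Y: HIT. Next use of Y: step 17. Cache: [M S V Y]
  17. access Y: HIT. Next use of Y: step 18. Cache: [M S V Y]
  18. access Y: HIT. Next use of Y: step 20. Cache: [M S V Y]
  19. access C: MISS, evict M (next use: never). Cache: [S V Y C]
  20. access Y: HIT. Next use of Y: step 21. Cache: [S V Y C]
  21. access Y: HIT. Next use of Y: step 22. Cache: [S V Y C]
  22. access Y: HIT. Next use of Y: step 23. Cache: [S V Y C]
  23. access Y: HIT. Next use of Y: step 24. Cache: [S V Y C]
  24. access Y: HIT. Next use of Y: step 26. Cache: [S V Y C]
  25. access V: HIT. Next use of V: step 31. Cache: [S V Y C]
  26. access Y: HIT. Next use of Y: step 27. Cache: [S V Y C]
  27. access Y: HIT. Next use of Y: step 28. Cache: [S V Y C]
  28. access Y: HIT. Next use of Y: step 30. Cache: [S V Y C]
  29. access C: HIT. Next use of C: never. Cache: [S V Y C]
  30. access Y: HIT. Next use of Y: never. Cache: [S V Y C]
  31. access V: HIT. Next use of V: never. Cache: [S V Y C]
Total: 25 hits, 6 misses, 2 evictions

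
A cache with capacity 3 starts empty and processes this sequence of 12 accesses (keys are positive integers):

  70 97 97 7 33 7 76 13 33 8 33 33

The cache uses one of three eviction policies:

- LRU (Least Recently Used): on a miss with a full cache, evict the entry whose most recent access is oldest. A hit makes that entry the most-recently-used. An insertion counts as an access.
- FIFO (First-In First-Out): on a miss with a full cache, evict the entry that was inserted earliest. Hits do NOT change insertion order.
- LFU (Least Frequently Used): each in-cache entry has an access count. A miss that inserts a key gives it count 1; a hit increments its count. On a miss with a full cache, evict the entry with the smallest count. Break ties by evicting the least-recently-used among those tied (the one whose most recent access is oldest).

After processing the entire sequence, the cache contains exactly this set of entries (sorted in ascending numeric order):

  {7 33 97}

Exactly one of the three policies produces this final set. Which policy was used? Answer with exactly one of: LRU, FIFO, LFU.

Answer: LFU

Derivation:
Simulating under each policy and comparing final sets:
  LRU: final set = {8 13 33} -> differs
  FIFO: final set = {8 13 33} -> differs
  LFU: final set = {7 33 97} -> MATCHES target
Only LFU produces the target set.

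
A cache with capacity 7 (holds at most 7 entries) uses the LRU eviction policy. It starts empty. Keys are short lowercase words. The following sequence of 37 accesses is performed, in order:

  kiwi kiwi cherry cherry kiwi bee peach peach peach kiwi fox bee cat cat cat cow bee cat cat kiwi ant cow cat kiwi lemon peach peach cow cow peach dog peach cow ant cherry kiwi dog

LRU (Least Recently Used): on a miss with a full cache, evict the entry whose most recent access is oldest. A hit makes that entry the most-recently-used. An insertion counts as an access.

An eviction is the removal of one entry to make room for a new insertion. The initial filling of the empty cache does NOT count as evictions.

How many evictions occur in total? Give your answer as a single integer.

Answer: 5

Derivation:
LRU simulation (capacity=7):
  1. access kiwi: MISS. Cache (LRU->MRU): [kiwi]
  2. access kiwi: HIT. Cache (LRU->MRU): [kiwi]
  3. access cherry: MISS. Cache (LRU->MRU): [kiwi cherry]
  4. access cherry: HIT. Cache (LRU->MRU): [kiwi cherry]
  5. access kiwi: HIT. Cache (LRU->MRU): [cherry kiwi]
  6. access bee: MISS. Cache (LRU->MRU): [cherry kiwi bee]
  7. access peach: MISS. Cache (LRU->MRU): [cherry kiwi bee peach]
  8. access peach: HIT. Cache (LRU->MRU): [cherry kiwi bee peach]
  9. access peach: HIT. Cache (LRU->MRU): [cherry kiwi bee peach]
  10. access kiwi: HIT. Cache (LRU->MRU): [cherry bee peach kiwi]
  11. access fox: MISS. Cache (LRU->MRU): [cherry bee peach kiwi fox]
  12. access bee: HIT. Cache (LRU->MRU): [cherry peach kiwi fox bee]
  13. access cat: MISS. Cache (LRU->MRU): [cherry peach kiwi fox bee cat]
  14. access cat: HIT. Cache (LRU->MRU): [cherry peach kiwi fox bee cat]
  15. access cat: HIT. Cache (LRU->MRU): [cherry peach kiwi fox bee cat]
  16. access cow: MISS. Cache (LRU->MRU): [cherry peach kiwi fox bee cat cow]
  17. access bee: HIT. Cache (LRU->MRU): [cherry peach kiwi fox cat cow bee]
  18. access cat: HIT. Cache (LRU->MRU): [cherry peach kiwi fox cow bee cat]
  19. access cat: HIT. Cache (LRU->MRU): [cherry peach kiwi fox cow bee cat]
  20. access kiwi: HIT. Cache (LRU->MRU): [cherry peach fox cow bee cat kiwi]
  21. access ant: MISS, evict cherry. Cache (LRU->MRU): [peach fox cow bee cat kiwi ant]
  22. access cow: HIT. Cache (LRU->MRU): [peach fox bee cat kiwi ant cow]
  23. access cat: HIT. Cache (LRU->MRU): [peach fox bee kiwi ant cow cat]
  24. access kiwi: HIT. Cache (LRU->MRU): [peach fox bee ant cow cat kiwi]
  25. access lemon: MISS, evict peach. Cache (LRU->MRU): [fox bee ant cow cat kiwi lemon]
  26. access peach: MISS, evict fox. Cache (LRU->MRU): [bee ant cow cat kiwi lemon peach]
  27. access peach: HIT. Cache (LRU->MRU): [bee ant cow cat kiwi lemon peach]
  28. access cow: HIT. Cache (LRU->MRU): [bee ant cat kiwi lemon peach cow]
  29. access cow: HIT. Cache (LRU->MRU): [bee ant cat kiwi lemon peach cow]
  30. access peach: HIT. Cache (LRU->MRU): [bee ant cat kiwi lemon cow peach]
  31. access dog: MISS, evict bee. Cache (LRU->MRU): [ant cat kiwi lemon cow peach dog]
  32. access peach: HIT. Cache (LRU->MRU): [ant cat kiwi lemon cow dog peach]
  33. access cow: HIT. Cache (LRU->MRU): [ant cat kiwi lemon dog peach cow]
  34. access ant: HIT. Cache (LRU->MRU): [cat kiwi lemon dog peach cow ant]
  35. access cherry: MISS, evict cat. Cache (LRU->MRU): [kiwi lemon dog peach cow ant cherry]
  36. access kiwi: HIT. Cache (LRU->MRU): [lemon dog peach cow ant cherry kiwi]
  37. access dog: HIT. Cache (LRU->MRU): [lemon peach cow ant cherry kiwi dog]
Total: 25 hits, 12 misses, 5 evictions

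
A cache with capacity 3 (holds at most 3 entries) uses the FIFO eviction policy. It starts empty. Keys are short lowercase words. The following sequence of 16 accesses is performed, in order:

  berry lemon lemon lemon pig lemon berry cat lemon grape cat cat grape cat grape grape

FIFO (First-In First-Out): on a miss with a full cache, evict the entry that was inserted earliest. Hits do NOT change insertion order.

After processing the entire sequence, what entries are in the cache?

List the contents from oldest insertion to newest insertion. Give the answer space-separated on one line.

FIFO simulation (capacity=3):
  1. access berry: MISS. Cache (old->new): [berry]
  2. access lemon: MISS. Cache (old->new): [berry lemon]
  3. access lemon: HIT. Cache (old->new): [berry lemon]
  4. access lemon: HIT. Cache (old->new): [berry lemon]
  5. access pig: MISS. Cache (old->new): [berry lemon pig]
  6. access lemon: HIT. Cache (old->new): [berry lemon pig]
  7. access berry: HIT. Cache (old->new): [berry lemon pig]
  8. access cat: MISS, evict berry. Cache (old->new): [lemon pig cat]
  9. access lemon: HIT. Cache (old->new): [lemon pig cat]
  10. access grape: MISS, evict lemon. Cache (old->new): [pig cat grape]
  11. access cat: HIT. Cache (old->new): [pig cat grape]
  12. access cat: HIT. Cache (old->new): [pig cat grape]
  13. access grape: HIT. Cache (old->new): [pig cat grape]
  14. access cat: HIT. Cache (old->new): [pig cat grape]
  15. access grape: HIT. Cache (old->new): [pig cat grape]
  16. access grape: HIT. Cache (old->new): [pig cat grape]
Total: 11 hits, 5 misses, 2 evictions

Answer: pig cat grape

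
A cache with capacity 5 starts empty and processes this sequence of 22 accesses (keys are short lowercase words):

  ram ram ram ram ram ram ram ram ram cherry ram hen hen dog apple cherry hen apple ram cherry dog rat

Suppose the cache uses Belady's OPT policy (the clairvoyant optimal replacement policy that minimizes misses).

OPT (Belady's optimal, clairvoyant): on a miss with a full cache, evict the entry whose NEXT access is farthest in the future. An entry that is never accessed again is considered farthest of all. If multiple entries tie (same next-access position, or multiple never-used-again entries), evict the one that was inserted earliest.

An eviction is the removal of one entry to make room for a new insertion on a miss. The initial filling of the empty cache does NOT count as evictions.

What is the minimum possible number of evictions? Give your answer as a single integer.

Answer: 1

Derivation:
OPT (Belady) simulation (capacity=5):
  1. access ram: MISS. Cache: [ram]
  2. access ram: HIT. Next use of ram: step 3. Cache: [ram]
  3. access ram: HIT. Next use of ram: step 4. Cache: [ram]
  4. access ram: HIT. Next use of ram: step 5. Cache: [ram]
  5. access ram: HIT. Next use of ram: step 6. Cache: [ram]
  6. access ram: HIT. Next use of ram: step 7. Cache: [ram]
  7. access ram: HIT. Next use of ram: step 8. Cache: [ram]
  8. access ram: HIT. Next use of ram: step 9. Cache: [ram]
  9. access ram: HIT. Next use of ram: step 11. Cache: [ram]
  10. access cherry: MISS. Cache: [ram cherry]
  11. access ram: HIT. Next use of ram: step 19. Cache: [ram cherry]
  12. access hen: MISS. Cache: [ram cherry hen]
  13. access hen: HIT. Next use of hen: step 17. Cache: [ram cherry hen]
  14. access dog: MISS. Cache: [ram cherry hen dog]
  15. access apple: MISS. Cache: [ram cherry hen dog apple]
  16. access cherry: HIT. Next use of cherry: step 20. Cache: [ram cherry hen dog apple]
  17. access hen: HIT. Next use of hen: never. Cache: [ram cherry hen dog apple]
  18. access apple: HIT. Next use of apple: never. Cache: [ram cherry hen dog apple]
  19. access ram: HIT. Next use of ram: never. Cache: [ram cherry hen dog apple]
  20. access cherry: HIT. Next use of cherry: never. Cache: [ram cherry hen dog apple]
  21. access dog: HIT. Next use of dog: never. Cache: [ram cherry hen dog apple]
  22. access rat: MISS, evict ram (next use: never). Cache: [cherry hen dog apple rat]
Total: 16 hits, 6 misses, 1 evictions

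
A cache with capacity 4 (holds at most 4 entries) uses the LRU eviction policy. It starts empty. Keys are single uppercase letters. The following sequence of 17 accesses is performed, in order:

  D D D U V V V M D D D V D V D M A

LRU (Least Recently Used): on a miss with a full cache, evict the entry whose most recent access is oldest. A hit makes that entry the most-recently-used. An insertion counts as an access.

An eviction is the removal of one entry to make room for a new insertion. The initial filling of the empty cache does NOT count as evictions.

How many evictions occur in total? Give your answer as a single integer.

Answer: 1

Derivation:
LRU simulation (capacity=4):
  1. access D: MISS. Cache (LRU->MRU): [D]
  2. access D: HIT. Cache (LRU->MRU): [D]
  3. access D: HIT. Cache (LRU->MRU): [D]
  4. access U: MISS. Cache (LRU->MRU): [D U]
  5. access V: MISS. Cache (LRU->MRU): [D U V]
  6. access V: HIT. Cache (LRU->MRU): [D U V]
  7. access V: HIT. Cache (LRU->MRU): [D U V]
  8. access M: MISS. Cache (LRU->MRU): [D U V M]
  9. access D: HIT. Cache (LRU->MRU): [U V M D]
  10. access D: HIT. Cache (LRU->MRU): [U V M D]
  11. access D: HIT. Cache (LRU->MRU): [U V M D]
  12. access V: HIT. Cache (LRU->MRU): [U M D V]
  13. access D: HIT. Cache (LRU->MRU): [U M V D]
  14. access V: HIT. Cache (LRU->MRU): [U M D V]
  15. access D: HIT. Cache (LRU->MRU): [U M V D]
  16. access M: HIT. Cache (LRU->MRU): [U V D M]
  17. access A: MISS, evict U. Cache (LRU->MRU): [V D M A]
Total: 12 hits, 5 misses, 1 evictions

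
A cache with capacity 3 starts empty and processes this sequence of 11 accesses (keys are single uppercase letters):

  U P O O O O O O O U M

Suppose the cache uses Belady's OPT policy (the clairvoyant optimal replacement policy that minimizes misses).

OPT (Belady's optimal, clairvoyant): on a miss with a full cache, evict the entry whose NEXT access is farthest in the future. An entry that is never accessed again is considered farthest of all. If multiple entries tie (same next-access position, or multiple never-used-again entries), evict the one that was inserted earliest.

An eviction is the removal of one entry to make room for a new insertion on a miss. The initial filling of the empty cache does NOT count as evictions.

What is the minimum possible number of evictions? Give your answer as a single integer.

OPT (Belady) simulation (capacity=3):
  1. access U: MISS. Cache: [U]
  2. access P: MISS. Cache: [U P]
  3. access O: MISS. Cache: [U P O]
  4. access O: HIT. Next use of O: step 5. Cache: [U P O]
  5. access O: HIT. Next use of O: step 6. Cache: [U P O]
  6. access O: HIT. Next use of O: step 7. Cache: [U P O]
  7. access O: HIT. Next use of O: step 8. Cache: [U P O]
  8. access O: HIT. Next use of O: step 9. Cache: [U P O]
  9. access O: HIT. Next use of O: never. Cache: [U P O]
  10. access U: HIT. Next use of U: never. Cache: [U P O]
  11. access M: MISS, evict U (next use: never). Cache: [P O M]
Total: 7 hits, 4 misses, 1 evictions

Answer: 1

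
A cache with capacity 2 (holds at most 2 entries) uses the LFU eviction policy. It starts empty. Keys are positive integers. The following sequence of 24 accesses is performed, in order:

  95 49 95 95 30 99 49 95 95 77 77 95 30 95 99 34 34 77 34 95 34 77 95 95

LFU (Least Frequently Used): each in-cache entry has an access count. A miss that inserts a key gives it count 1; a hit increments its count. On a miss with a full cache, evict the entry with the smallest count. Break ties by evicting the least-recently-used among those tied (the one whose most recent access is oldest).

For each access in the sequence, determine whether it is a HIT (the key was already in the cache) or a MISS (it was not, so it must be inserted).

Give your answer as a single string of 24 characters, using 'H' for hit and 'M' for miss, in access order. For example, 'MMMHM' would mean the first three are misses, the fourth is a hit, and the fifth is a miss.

Answer: MMHHMMMHHMHHMHMMHMMHHMHH

Derivation:
LFU simulation (capacity=2):
  1. access 95: MISS. Cache: [95(c=1)]
  2. access 49: MISS. Cache: [95(c=1) 49(c=1)]
  3. access 95: HIT, count now 2. Cache: [49(c=1) 95(c=2)]
  4. access 95: HIT, count now 3. Cache: [49(c=1) 95(c=3)]
  5. access 30: MISS, evict 49(c=1). Cache: [30(c=1) 95(c=3)]
  6. access 99: MISS, evict 30(c=1). Cache: [99(c=1) 95(c=3)]
  7. access 49: MISS, evict 99(c=1). Cache: [49(c=1) 95(c=3)]
  8. access 95: HIT, count now 4. Cache: [49(c=1) 95(c=4)]
  9. access 95: HIT, count now 5. Cache: [49(c=1) 95(c=5)]
  10. access 77: MISS, evict 49(c=1). Cache: [77(c=1) 95(c=5)]
  11. access 77: HIT, count now 2. Cache: [77(c=2) 95(c=5)]
  12. access 95: HIT, count now 6. Cache: [77(c=2) 95(c=6)]
  13. access 30: MISS, evict 77(c=2). Cache: [30(c=1) 95(c=6)]
  14. access 95: HIT, count now 7. Cache: [30(c=1) 95(c=7)]
  15. access 99: MISS, evict 30(c=1). Cache: [99(c=1) 95(c=7)]
  16. access 34: MISS, evict 99(c=1). Cache: [34(c=1) 95(c=7)]
  17. access 34: HIT, count now 2. Cache: [34(c=2) 95(c=7)]
  18. access 77: MISS, evict 34(c=2). Cache: [77(c=1) 95(c=7)]
  19. access 34: MISS, evict 77(c=1). Cache: [34(c=1) 95(c=7)]
  20. access 95: HIT, count now 8. Cache: [34(c=1) 95(c=8)]
  21. access 34: HIT, count now 2. Cache: [34(c=2) 95(c=8)]
  22. access 77: MISS, evict 34(c=2). Cache: [77(c=1) 95(c=8)]
  23. access 95: HIT, count now 9. Cache: [77(c=1) 95(c=9)]
  24. access 95: HIT, count now 10. Cache: [77(c=1) 95(c=10)]
Total: 12 hits, 12 misses, 10 evictions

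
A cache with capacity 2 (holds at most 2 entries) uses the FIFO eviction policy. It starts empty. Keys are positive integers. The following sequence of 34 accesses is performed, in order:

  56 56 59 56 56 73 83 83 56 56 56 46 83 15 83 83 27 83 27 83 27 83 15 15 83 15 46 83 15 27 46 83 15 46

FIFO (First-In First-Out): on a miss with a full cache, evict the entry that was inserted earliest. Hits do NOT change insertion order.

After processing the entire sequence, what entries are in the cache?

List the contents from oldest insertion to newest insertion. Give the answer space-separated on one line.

Answer: 15 46

Derivation:
FIFO simulation (capacity=2):
  1. access 56: MISS. Cache (old->new): [56]
  2. access 56: HIT. Cache (old->new): [56]
  3. access 59: MISS. Cache (old->new): [56 59]
  4. access 56: HIT. Cache (old->new): [56 59]
  5. access 56: HIT. Cache (old->new): [56 59]
  6. access 73: MISS, evict 56. Cache (old->new): [59 73]
  7. access 83: MISS, evict 59. Cache (old->new): [73 83]
  8. access 83: HIT. Cache (old->new): [73 83]
  9. access 56: MISS, evict 73. Cache (old->new): [83 56]
  10. access 56: HIT. Cache (old->new): [83 56]
  11. access 56: HIT. Cache (old->new): [83 56]
  12. access 46: MISS, evict 83. Cache (old->new): [56 46]
  13. access 83: MISS, evict 56. Cache (old->new): [46 83]
  14. access 15: MISS, evict 46. Cache (old->new): [83 15]
  15. access 83: HIT. Cache (old->new): [83 15]
  16. access 83: HIT. Cache (old->new): [83 15]
  17. access 27: MISS, evict 83. Cache (old->new): [15 27]
  18. access 83: MISS, evict 15. Cache (old->new): [27 83]
  19. access 27: HIT. Cache (old->new): [27 83]
  20. access 83: HIT. Cache (old->new): [27 83]
  21. access 27: HIT. Cache (old->new): [27 83]
  22. access 83: HIT. Cache (old->new): [27 83]
  23. access 15: MISS, evict 27. Cache (old->new): [83 15]
  24. access 15: HIT. Cache (old->new): [83 15]
  25. access 83: HIT. Cache (old->new): [83 15]
  26. access 15: HIT. Cache (old->new): [83 15]
  27. access 46: MISS, evict 83. Cache (old->new): [15 46]
  28. access 83: MISS, evict 15. Cache (old->new): [46 83]
  29. access 15: MISS, evict 46. Cache (old->new): [83 15]
  30. access 27: MISS, evict 83. Cache (old->new): [15 27]
  31. access 46: MISS, evict 15. Cache (old->new): [27 46]
  32. access 83: MISS, evict 27. Cache (old->new): [46 83]
  33. access 15: MISS, evict 46. Cache (old->new): [83 15]
  34. access 46: MISS, evict 83. Cache (old->new): [15 46]
Total: 15 hits, 19 misses, 17 evictions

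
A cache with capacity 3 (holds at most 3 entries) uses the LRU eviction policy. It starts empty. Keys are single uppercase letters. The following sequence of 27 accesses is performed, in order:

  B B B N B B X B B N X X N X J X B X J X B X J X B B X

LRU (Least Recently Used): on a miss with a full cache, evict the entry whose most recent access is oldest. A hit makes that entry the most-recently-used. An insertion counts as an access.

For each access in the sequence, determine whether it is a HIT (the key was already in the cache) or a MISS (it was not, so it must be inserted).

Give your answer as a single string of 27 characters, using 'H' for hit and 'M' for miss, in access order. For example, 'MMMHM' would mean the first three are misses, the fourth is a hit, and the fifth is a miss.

Answer: MHHMHHMHHHHHHHMHMHHHHHHHHHH

Derivation:
LRU simulation (capacity=3):
  1. access B: MISS. Cache (LRU->MRU): [B]
  2. access B: HIT. Cache (LRU->MRU): [B]
  3. access B: HIT. Cache (LRU->MRU): [B]
  4. access N: MISS. Cache (LRU->MRU): [B N]
  5. access B: HIT. Cache (LRU->MRU): [N B]
  6. access B: HIT. Cache (LRU->MRU): [N B]
  7. access X: MISS. Cache (LRU->MRU): [N B X]
  8. access B: HIT. Cache (LRU->MRU): [N X B]
  9. access B: HIT. Cache (LRU->MRU): [N X B]
  10. access N: HIT. Cache (LRU->MRU): [X B N]
  11. access X: HIT. Cache (LRU->MRU): [B N X]
  12. access X: HIT. Cache (LRU->MRU): [B N X]
  13. access N: HIT. Cache (LRU->MRU): [B X N]
  14. access X: HIT. Cache (LRU->MRU): [B N X]
  15. access J: MISS, evict B. Cache (LRU->MRU): [N X J]
  16. access X: HIT. Cache (LRU->MRU): [N J X]
  17. access B: MISS, evict N. Cache (LRU->MRU): [J X B]
  18. access X: HIT. Cache (LRU->MRU): [J B X]
  19. access J: HIT. Cache (LRU->MRU): [B X J]
  20. access X: HIT. Cache (LRU->MRU): [B J X]
  21. access B: HIT. Cache (LRU->MRU): [J X B]
  22. access X: HIT. Cache (LRU->MRU): [J B X]
  23. access J: HIT. Cache (LRU->MRU): [B X J]
  24. access X: HIT. Cache (LRU->MRU): [B J X]
  25. access B: HIT. Cache (LRU->MRU): [J X B]
  26. access B: HIT. Cache (LRU->MRU): [J X B]
  27. access X: HIT. Cache (LRU->MRU): [J B X]
Total: 22 hits, 5 misses, 2 evictions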